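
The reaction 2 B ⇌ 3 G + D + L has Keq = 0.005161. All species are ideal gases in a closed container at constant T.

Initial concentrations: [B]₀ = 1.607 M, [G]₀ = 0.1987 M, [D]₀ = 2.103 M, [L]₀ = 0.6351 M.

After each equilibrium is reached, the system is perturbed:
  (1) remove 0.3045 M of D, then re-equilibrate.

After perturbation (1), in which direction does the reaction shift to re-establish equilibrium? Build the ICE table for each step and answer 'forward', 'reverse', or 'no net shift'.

Direction: forward

Q₀ = 0.004057 vs Keq = 0.005161 ⇒ Q<K, forward
Step 1:
                   B          G          D          L
  init         1.607     0.1987      2.103     0.6351
  Δ        -0.009981    0.01497   0.004991   0.004991
  eq           1.597     0.2137      2.108     0.6401
  solve Keq expr → x = 0.004991; check Q = 0.005161
Then remove 0.3045 M of D.
Step 2:
                   B          G          D          L
  init         1.597     0.2137      1.803     0.6401
  Δ        -0.006818    0.01023   0.003409   0.003409
  eq            1.59     0.2239      1.807     0.6435
  solve Keq expr → x = 0.003409; check Q = 0.005161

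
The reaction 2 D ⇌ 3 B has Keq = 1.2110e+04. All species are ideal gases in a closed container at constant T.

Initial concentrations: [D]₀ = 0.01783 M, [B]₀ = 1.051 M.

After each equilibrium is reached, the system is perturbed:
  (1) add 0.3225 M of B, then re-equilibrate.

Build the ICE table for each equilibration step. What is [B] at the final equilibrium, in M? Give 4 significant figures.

[B]_eq = 1.378 M

Q₀ = 3652 vs Keq = 1.2110e+04 ⇒ Q<K, forward
Step 1:
                    D           B
  Initial     0.01783       1.051
  Change    -0.007873     0.01181
  Equil      0.009957       1.063
  solve Keq expr → x = 0.003937; check Q = 1.2110e+04
Then add 0.3225 M of B.
Step 2:
                    D           B
  Initial    0.009957       1.385
  Change     0.004746   -0.007119
  Equil        0.0147       1.378
  solve Keq expr → x = -0.002373; check Q = 1.2110e+04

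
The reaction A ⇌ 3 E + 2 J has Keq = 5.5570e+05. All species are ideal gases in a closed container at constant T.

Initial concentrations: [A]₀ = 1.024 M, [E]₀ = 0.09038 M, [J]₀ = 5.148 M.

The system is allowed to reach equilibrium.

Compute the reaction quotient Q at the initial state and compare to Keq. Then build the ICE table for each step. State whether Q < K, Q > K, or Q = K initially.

Q₀ = 0.01911 vs Keq = 5.5570e+05 ⇒ Q<K, forward
Step 1:
                    A           E           J
  I             1.024     0.09038       5.148
  C            -1.021       3.063       2.042
  E          0.002918       3.154        7.19
  solve Keq expr → x = 1.021; check Q = 5.5570e+05

Q₀ = 0.01911; Q < K (proceeds forward)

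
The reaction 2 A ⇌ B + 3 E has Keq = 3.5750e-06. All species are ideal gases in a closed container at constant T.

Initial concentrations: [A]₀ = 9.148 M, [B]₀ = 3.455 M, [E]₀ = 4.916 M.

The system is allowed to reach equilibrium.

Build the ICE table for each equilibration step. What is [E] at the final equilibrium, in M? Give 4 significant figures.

Q₀ = 4.905 vs Keq = 3.5750e-06 ⇒ Q>K, reverse
Step 1:
                  A         B         E
  I           9.148     3.455     4.916
  C           3.233    -1.616    -4.849
  E           12.38     1.839    0.0668
  solve Keq expr → x = -1.616; check Q = 3.5750e-06

[E]_eq = 0.0668 M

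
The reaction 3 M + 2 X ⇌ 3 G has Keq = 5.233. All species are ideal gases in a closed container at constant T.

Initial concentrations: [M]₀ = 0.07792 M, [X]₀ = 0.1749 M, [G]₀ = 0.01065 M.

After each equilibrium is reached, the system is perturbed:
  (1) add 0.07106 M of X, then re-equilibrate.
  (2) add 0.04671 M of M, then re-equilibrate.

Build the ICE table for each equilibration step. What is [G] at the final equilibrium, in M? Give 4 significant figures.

[G]_eq = 0.05225 M

Q₀ = 0.08347 vs Keq = 5.233 ⇒ Q<K, forward
Step 1:
                  M         X         G
  init      0.07792    0.1749   0.01065
  Δ        -0.01949  -0.01299   0.01949
  eq        0.05843    0.1619   0.03014
  solve Keq expr → x = 0.006495; check Q = 5.233
Then add 0.07106 M of X.
Step 2:
                  M         X         G
  init      0.05843     0.233   0.03014
  Δ       -0.004797 -0.003198  0.004797
  eq        0.05364    0.2298   0.03493
  solve Keq expr → x = 0.001599; check Q = 5.233
Then add 0.04671 M of M.
Step 3:
                  M         X         G
  init       0.1003    0.2298   0.03493
  Δ        -0.01732  -0.01154   0.01732
  eq        0.08303    0.2182   0.05225
  solve Keq expr → x = 0.005772; check Q = 5.233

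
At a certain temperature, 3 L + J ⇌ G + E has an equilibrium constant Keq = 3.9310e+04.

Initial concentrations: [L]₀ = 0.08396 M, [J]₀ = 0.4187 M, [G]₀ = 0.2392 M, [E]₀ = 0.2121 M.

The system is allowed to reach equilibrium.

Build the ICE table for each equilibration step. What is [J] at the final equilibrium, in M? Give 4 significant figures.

Q₀ = 204.7 vs Keq = 3.9310e+04 ⇒ Q<K, forward
Step 1:
                  L         J         G         E
  init      0.08396    0.4187    0.2392    0.2121
  Δ        -0.06815  -0.02272   0.02272   0.02272
  eq        0.01581     0.396    0.2619    0.2348
  solve Keq expr → x = 0.02272; check Q = 3.9310e+04

[J]_eq = 0.396 M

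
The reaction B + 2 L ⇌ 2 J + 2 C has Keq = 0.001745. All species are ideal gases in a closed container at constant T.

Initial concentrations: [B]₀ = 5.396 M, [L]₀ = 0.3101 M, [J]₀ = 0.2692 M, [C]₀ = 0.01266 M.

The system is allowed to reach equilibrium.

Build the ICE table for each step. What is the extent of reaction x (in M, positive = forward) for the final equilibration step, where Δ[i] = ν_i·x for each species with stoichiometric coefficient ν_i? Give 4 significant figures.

x = 0.03028 M

Q₀ = 2.2384e-05 vs Keq = 0.001745 ⇒ Q<K, forward
Step 1:
                   B          L          J          C
  I            5.396     0.3101     0.2692    0.01266
  C         -0.03028   -0.06056    0.06056    0.06056
  E            5.366     0.2495     0.3298    0.07322
  solve Keq expr → x = 0.03028; check Q = 0.001745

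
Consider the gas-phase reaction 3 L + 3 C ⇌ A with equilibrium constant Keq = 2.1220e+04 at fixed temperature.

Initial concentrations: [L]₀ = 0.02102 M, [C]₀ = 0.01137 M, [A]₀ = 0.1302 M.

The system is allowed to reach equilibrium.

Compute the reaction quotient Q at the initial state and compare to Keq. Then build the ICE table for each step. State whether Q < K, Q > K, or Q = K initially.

Q₀ = 9.5374e+09; Q > K (proceeds reverse)

Q₀ = 9.5374e+09 vs Keq = 2.1220e+04 ⇒ Q>K, reverse
Step 1:
                    L           C           A
  init        0.02102     0.01137      0.1302
  Δ            0.1118      0.1118    -0.03727
  eq           0.1328      0.1232     0.09293
  solve Keq expr → x = -0.03727; check Q = 2.1220e+04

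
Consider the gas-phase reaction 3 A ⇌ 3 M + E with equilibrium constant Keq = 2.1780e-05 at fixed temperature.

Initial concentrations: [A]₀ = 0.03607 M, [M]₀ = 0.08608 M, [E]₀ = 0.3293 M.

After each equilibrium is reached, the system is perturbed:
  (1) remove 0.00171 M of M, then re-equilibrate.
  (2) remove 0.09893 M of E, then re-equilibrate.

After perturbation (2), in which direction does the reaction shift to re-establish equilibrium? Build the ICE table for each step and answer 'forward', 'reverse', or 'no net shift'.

Direction: forward

Q₀ = 4.476 vs Keq = 2.1780e-05 ⇒ Q>K, reverse
Step 1:
                    A           M           E
  I           0.03607     0.08608      0.3293
  C            0.0812     -0.0812    -0.02707
  E            0.1173     0.00488      0.3022
  solve Keq expr → x = -0.02707; check Q = 2.1780e-05
Then remove 0.00171 M of M.
Step 2:
                    A           M           E
  I            0.1173     0.00317      0.3022
  C         -0.001639    0.001639  5.4630e-04
  E            0.1156    0.004809      0.3028
  solve Keq expr → x = 5.4630e-04; check Q = 2.1780e-05
Then remove 0.09893 M of E.
Step 3:
                    A           M           E
  I            0.1156    0.004809      0.2038
  C       -6.4535e-04  6.4535e-04  2.1512e-04
  E             0.115    0.005454      0.2041
  solve Keq expr → x = 2.1512e-04; check Q = 2.1780e-05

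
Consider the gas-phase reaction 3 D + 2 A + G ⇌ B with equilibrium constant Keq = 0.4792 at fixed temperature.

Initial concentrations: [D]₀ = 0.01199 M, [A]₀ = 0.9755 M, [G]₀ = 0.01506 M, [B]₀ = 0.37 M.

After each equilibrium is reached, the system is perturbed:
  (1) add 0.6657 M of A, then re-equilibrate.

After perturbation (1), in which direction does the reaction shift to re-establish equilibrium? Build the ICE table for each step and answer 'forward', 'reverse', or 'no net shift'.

Direction: forward

Q₀ = 1.4978e+07 vs Keq = 0.4792 ⇒ Q>K, reverse
Step 1:
                   D          A          G          B
  init       0.01199     0.9755    0.01506       0.37
  Δ           0.7478     0.4985     0.2493    -0.2493
  eq          0.7598      1.474     0.2643     0.1207
  solve Keq expr → x = -0.2493; check Q = 0.4792
Then add 0.6657 M of A.
Step 2:
                   D          A          G          B
  init        0.7598       2.14     0.2643     0.1207
  Δ         -0.08632   -0.05755   -0.02877    0.02877
  eq          0.6735      2.082     0.2356     0.1495
  solve Keq expr → x = 0.02877; check Q = 0.4792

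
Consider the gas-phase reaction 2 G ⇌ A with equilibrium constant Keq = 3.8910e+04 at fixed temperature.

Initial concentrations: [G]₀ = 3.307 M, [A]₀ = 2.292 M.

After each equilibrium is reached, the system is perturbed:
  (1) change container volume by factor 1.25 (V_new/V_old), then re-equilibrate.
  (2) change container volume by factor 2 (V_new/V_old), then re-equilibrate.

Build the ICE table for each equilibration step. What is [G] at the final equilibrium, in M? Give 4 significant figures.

[G]_eq = 0.006362 M

Q₀ = 0.2096 vs Keq = 3.8910e+04 ⇒ Q<K, forward
Step 1:
                  G         A
  Initial     3.307     2.292
  Change     -3.297     1.648
  Equil     0.01006      3.94
  solve Keq expr → x = 1.648; check Q = 3.8910e+04
Then change container volume by factor 1.25 (V_new/V_old).
Step 2:
                  G         A
  Initial  0.008051     3.152
  Change  9.4958e-04 -4.7479e-04
  Equil       0.009     3.152
  solve Keq expr → x = -4.7479e-04; check Q = 3.8910e+04
Then change container volume by factor 2 (V_new/V_old).
Step 3:
                  G         A
  Initial    0.0045     1.576
  Change   0.001862 -9.3107e-04
  Equil    0.006362     1.575
  solve Keq expr → x = -9.3107e-04; check Q = 3.8910e+04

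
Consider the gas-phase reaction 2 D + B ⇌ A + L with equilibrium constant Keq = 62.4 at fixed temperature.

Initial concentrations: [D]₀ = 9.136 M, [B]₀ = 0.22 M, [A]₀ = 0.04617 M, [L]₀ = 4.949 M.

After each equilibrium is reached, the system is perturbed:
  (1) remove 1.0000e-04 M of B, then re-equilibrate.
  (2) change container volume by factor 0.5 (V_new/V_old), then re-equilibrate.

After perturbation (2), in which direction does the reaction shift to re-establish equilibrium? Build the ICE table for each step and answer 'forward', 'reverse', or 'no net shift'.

Q₀ = 0.01244 vs Keq = 62.4 ⇒ Q<K, forward
Step 1:
                   D          B          A          L
  Initial      9.136       0.22    0.04617      4.949
  Change     -0.4394    -0.2197     0.2197     0.2197
  Equil        8.697 2.9120e-04     0.2659      5.169
  solve Keq expr → x = 0.2197; check Q = 62.4
Then remove 1.0000e-04 M of B.
Step 2:
                   D          B          A          L
  Initial      8.697 1.9120e-04     0.2659      5.169
  Change  1.9974e-04 9.9872e-05 -9.9872e-05 -9.9872e-05
  Equil        8.697 2.9107e-04     0.2658      5.169
  solve Keq expr → x = -9.9872e-05; check Q = 62.4
Then change container volume by factor 0.5 (V_new/V_old).
Step 3:
                   D          B          A          L
  Initial      17.39 5.8213e-04     0.5316      10.34
  Change  -5.8176e-04 -2.9088e-04 2.9088e-04 2.9088e-04
  Equil        17.39 2.9125e-04     0.5318      10.34
  solve Keq expr → x = 2.9088e-04; check Q = 62.4

Direction: forward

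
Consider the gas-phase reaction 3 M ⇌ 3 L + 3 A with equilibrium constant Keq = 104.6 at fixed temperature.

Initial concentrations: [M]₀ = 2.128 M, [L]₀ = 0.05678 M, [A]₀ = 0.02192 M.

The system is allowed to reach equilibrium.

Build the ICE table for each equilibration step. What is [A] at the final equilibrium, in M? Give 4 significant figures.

[A]_eq = 1.597 M

Q₀ = 2.0008e-10 vs Keq = 104.6 ⇒ Q<K, forward
Step 1:
                    M           L           A
  init          2.128     0.05678     0.02192
  Δ            -1.575       1.575       1.575
  eq            0.553       1.632       1.597
  solve Keq expr → x = 0.525; check Q = 104.6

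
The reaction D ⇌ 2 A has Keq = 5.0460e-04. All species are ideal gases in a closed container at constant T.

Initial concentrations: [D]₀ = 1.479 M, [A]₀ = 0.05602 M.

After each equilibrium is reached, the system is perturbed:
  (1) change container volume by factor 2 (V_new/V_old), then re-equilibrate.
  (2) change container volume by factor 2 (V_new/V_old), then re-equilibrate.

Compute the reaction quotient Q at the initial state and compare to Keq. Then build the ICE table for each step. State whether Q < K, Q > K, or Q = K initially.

Q₀ = 0.002122; Q > K (proceeds reverse)

Q₀ = 0.002122 vs Keq = 5.0460e-04 ⇒ Q>K, reverse
Step 1:
                    D           A
  I             1.479     0.05602
  C           0.01428    -0.02857
  E             1.493     0.02745
  solve Keq expr → x = -0.01428; check Q = 5.0460e-04
Then change container volume by factor 2 (V_new/V_old).
Step 2:
                    D           A
  I            0.7466     0.01373
  C         -0.002824    0.005648
  E            0.7438     0.01937
  solve Keq expr → x = 0.002824; check Q = 5.0460e-04
Then change container volume by factor 2 (V_new/V_old).
Step 3:
                    D           A
  I            0.3719    0.009687
  C         -0.001988    0.003976
  E            0.3699     0.01366
  solve Keq expr → x = 0.001988; check Q = 5.0460e-04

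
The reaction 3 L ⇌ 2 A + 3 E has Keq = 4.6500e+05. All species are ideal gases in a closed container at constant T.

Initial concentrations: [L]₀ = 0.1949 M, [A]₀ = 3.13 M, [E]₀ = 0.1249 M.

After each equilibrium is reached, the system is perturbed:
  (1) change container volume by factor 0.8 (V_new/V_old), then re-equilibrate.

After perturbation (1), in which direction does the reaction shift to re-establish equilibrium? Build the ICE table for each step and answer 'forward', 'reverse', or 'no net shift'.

Q₀ = 2.578 vs Keq = 4.6500e+05 ⇒ Q<K, forward
Step 1:
                   L          A          E
  I           0.1949       3.13     0.1249
  C          -0.1861     0.1241     0.1861
  E         0.008815      3.254      0.311
  solve Keq expr → x = 0.06203; check Q = 4.6500e+05
Then change container volume by factor 0.8 (V_new/V_old).
Step 2:
                   L          A          E
  I          0.01102      4.068     0.3887
  C         0.001709  -0.001139  -0.001709
  E          0.01273      4.066      0.387
  solve Keq expr → x = -5.6958e-04; check Q = 4.6500e+05

Direction: reverse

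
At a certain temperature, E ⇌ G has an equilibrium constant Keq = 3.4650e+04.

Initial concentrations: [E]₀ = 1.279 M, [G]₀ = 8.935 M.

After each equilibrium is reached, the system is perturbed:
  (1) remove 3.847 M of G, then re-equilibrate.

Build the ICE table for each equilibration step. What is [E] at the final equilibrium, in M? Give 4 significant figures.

Q₀ = 6.986 vs Keq = 3.4650e+04 ⇒ Q<K, forward
Step 1:
                  E         G
  Initial     1.279     8.935
  Change     -1.279     1.279
  Equil   2.9477e-04     10.21
  solve Keq expr → x = 1.279; check Q = 3.4650e+04
Then remove 3.847 M of G.
Step 2:
                  E         G
  Initial 2.9477e-04     6.367
  Change  -1.1102e-04 1.1102e-04
  Equil   1.8375e-04     6.367
  solve Keq expr → x = 1.1102e-04; check Q = 3.4650e+04

[E]_eq = 1.8375e-04 M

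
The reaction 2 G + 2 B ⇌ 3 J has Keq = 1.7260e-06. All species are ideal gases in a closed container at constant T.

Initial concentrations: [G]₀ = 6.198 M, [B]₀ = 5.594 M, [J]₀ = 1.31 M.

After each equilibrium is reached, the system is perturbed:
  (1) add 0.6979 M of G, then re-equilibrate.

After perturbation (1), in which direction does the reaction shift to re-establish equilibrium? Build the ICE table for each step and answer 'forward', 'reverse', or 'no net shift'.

Direction: forward

Q₀ = 0.00187 vs Keq = 1.7260e-06 ⇒ Q>K, reverse
Step 1:
                   G          B          J
  init         6.198      5.594       1.31
  Δ           0.7731     0.7731      -1.16
  eq           6.971      6.367     0.1504
  solve Keq expr → x = -0.3865; check Q = 1.7260e-06
Then add 0.6979 M of G.
Step 2:
                   G          B          J
  init         7.669      6.367     0.1504
  Δ        -0.006452  -0.006452   0.009678
  eq           7.663      6.361     0.1601
  solve Keq expr → x = 0.003226; check Q = 1.7260e-06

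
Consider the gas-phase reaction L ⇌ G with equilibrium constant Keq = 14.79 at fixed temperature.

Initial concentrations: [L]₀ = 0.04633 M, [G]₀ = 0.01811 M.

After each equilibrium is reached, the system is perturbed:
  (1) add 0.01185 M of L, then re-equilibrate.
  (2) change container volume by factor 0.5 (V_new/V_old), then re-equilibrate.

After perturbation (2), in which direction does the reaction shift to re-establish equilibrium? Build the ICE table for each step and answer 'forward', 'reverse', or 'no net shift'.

Q₀ = 0.3909 vs Keq = 14.79 ⇒ Q<K, forward
Step 1:
                  L         G
  init      0.04633   0.01811
  Δ        -0.04225   0.04225
  eq       0.004081   0.06036
  solve Keq expr → x = 0.04225; check Q = 14.79
Then add 0.01185 M of L.
Step 2:
                  L         G
  init      0.01593   0.06036
  Δ         -0.0111    0.0111
  eq       0.004832   0.07146
  solve Keq expr → x = 0.0111; check Q = 14.79
Then change container volume by factor 0.5 (V_new/V_old).
Step 3:
                  L         G
  init     0.009663    0.1429
  Δ               0         0
  eq       0.009663    0.1429
  solve Keq expr → x = 0; check Q = 14.79

Direction: no net shift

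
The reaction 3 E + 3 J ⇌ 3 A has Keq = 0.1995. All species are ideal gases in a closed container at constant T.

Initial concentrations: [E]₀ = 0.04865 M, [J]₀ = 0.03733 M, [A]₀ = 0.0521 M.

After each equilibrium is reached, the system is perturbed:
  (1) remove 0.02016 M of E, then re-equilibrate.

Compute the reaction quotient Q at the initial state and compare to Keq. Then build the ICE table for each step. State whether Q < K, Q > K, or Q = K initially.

Q₀ = 2.3610e+04 vs Keq = 0.1995 ⇒ Q>K, reverse
Step 1:
                   E          J          A
  init       0.04865    0.03733     0.0521
  Δ          0.04735    0.04735   -0.04735
  eq           0.096    0.08468    0.00475
  solve Keq expr → x = -0.01578; check Q = 0.1995
Then remove 0.02016 M of E.
Step 2:
                   E          J          A
  init       0.07584    0.08468    0.00475
  Δ       9.1153e-04 9.1153e-04 -9.1153e-04
  eq         0.07675    0.08559   0.003839
  solve Keq expr → x = -3.0384e-04; check Q = 0.1995

Q₀ = 2.3610e+04; Q > K (proceeds reverse)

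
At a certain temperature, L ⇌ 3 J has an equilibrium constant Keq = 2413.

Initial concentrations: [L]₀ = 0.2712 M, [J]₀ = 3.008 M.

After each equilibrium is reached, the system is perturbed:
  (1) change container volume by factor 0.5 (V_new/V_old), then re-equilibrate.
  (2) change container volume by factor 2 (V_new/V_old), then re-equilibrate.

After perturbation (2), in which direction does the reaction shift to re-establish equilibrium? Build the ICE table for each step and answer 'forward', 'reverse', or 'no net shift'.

Q₀ = 100.4 vs Keq = 2413 ⇒ Q<K, forward
Step 1:
                    L           J
  I            0.2712       3.008
  C           -0.2492      0.7477
  E           0.02195       3.756
  solve Keq expr → x = 0.2492; check Q = 2413
Then change container volume by factor 0.5 (V_new/V_old).
Step 2:
                    L           J
  I           0.04391       7.511
  C            0.1096     -0.3289
  E            0.1536       7.183
  solve Keq expr → x = -0.1096; check Q = 2413
Then change container volume by factor 2 (V_new/V_old).
Step 3:
                    L           J
  I           0.07678       3.591
  C          -0.05482      0.1645
  E           0.02195       3.756
  solve Keq expr → x = 0.05482; check Q = 2413

Direction: forward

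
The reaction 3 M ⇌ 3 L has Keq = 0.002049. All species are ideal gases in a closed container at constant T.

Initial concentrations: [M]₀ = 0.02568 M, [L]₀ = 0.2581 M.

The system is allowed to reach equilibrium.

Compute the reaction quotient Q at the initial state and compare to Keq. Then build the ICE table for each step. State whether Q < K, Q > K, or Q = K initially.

Q₀ = 1015 vs Keq = 0.002049 ⇒ Q>K, reverse
Step 1:
                    M           L
  Initial     0.02568      0.2581
  Change       0.2261     -0.2261
  Equil        0.2518     0.03198
  solve Keq expr → x = -0.07537; check Q = 0.002049

Q₀ = 1015; Q > K (proceeds reverse)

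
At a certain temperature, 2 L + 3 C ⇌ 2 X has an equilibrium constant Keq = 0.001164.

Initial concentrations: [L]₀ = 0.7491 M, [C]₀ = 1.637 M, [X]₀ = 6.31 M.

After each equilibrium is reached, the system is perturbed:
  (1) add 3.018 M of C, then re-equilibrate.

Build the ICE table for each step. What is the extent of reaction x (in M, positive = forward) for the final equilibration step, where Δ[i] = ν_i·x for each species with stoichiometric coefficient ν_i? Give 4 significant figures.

x = 0.3298 M

Q₀ = 16.17 vs Keq = 0.001164 ⇒ Q>K, reverse
Step 1:
                  L         C         X
  Initial    0.7491     1.637      6.31
  Change      3.576     5.364    -3.576
  Equil       4.325     7.001     2.734
  solve Keq expr → x = -1.788; check Q = 0.001164
Then add 3.018 M of C.
Step 2:
                  L         C         X
  Initial     4.325     10.02     2.734
  Change    -0.6597   -0.9895    0.6597
  Equil       3.666      9.03     3.393
  solve Keq expr → x = 0.3298; check Q = 0.001164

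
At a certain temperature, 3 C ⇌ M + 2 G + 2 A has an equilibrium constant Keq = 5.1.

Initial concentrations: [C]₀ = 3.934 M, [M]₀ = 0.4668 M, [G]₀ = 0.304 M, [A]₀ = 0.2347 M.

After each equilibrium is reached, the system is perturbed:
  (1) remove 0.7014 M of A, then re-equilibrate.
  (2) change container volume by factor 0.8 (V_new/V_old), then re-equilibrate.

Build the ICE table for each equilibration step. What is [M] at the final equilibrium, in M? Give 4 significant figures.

[M]_eq = 1.653 M

Q₀ = 3.9030e-05 vs Keq = 5.1 ⇒ Q<K, forward
Step 1:
                   C          M          G          A
  Initial      3.934     0.4668      0.304     0.2347
  Change      -2.448     0.8159      1.632      1.632
  Equil        1.486      1.283      1.936      1.866
  solve Keq expr → x = 0.8159; check Q = 5.1
Then remove 0.7014 M of A.
Step 2:
                   C          M          G          A
  Initial      1.486      1.283      1.936      1.165
  Change     -0.2254    0.07514     0.1503     0.1503
  Equil        1.261      1.358      2.086      1.315
  solve Keq expr → x = 0.07514; check Q = 5.1
Then change container volume by factor 0.8 (V_new/V_old).
Step 3:
                   C          M          G          A
  Initial      1.576      1.697      2.608      1.644
  Change       0.132   -0.04401   -0.08801   -0.08801
  Equil        1.708      1.653       2.52      1.556
  solve Keq expr → x = -0.04401; check Q = 5.1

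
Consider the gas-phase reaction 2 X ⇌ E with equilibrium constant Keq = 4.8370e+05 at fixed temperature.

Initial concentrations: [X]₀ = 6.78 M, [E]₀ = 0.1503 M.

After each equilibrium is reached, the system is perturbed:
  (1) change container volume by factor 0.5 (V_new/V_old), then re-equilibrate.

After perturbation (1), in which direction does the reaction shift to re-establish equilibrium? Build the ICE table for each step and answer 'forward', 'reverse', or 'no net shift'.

Q₀ = 0.00327 vs Keq = 4.8370e+05 ⇒ Q<K, forward
Step 1:
                  X         E
  Initial      6.78    0.1503
  Change     -6.777     3.389
  Equil    0.002705     3.539
  solve Keq expr → x = 3.389; check Q = 4.8370e+05
Then change container volume by factor 0.5 (V_new/V_old).
Step 2:
                  X         E
  Initial   0.00541     7.078
  Change  -0.001584 7.9214e-04
  Equil    0.003826     7.079
  solve Keq expr → x = 7.9214e-04; check Q = 4.8370e+05

Direction: forward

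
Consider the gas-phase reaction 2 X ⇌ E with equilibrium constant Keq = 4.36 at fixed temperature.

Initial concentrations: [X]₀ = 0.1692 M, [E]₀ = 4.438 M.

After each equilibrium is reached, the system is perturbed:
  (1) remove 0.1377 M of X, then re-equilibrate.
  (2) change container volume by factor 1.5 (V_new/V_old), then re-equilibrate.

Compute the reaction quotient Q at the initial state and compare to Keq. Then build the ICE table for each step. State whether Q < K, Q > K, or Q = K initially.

Q₀ = 155 vs Keq = 4.36 ⇒ Q>K, reverse
Step 1:
                   X          E
  I           0.1692      4.438
  C           0.7935    -0.3968
  E           0.9627      4.041
  solve Keq expr → x = -0.3968; check Q = 4.36
Then remove 0.1377 M of X.
Step 2:
                   X          E
  I            0.825      4.041
  C           0.1299   -0.06497
  E            0.955      3.976
  solve Keq expr → x = -0.06497; check Q = 4.36
Then change container volume by factor 1.5 (V_new/V_old).
Step 3:
                   X          E
  I           0.6367      2.651
  C           0.1332   -0.06661
  E           0.7699      2.584
  solve Keq expr → x = -0.06661; check Q = 4.36

Q₀ = 155; Q > K (proceeds reverse)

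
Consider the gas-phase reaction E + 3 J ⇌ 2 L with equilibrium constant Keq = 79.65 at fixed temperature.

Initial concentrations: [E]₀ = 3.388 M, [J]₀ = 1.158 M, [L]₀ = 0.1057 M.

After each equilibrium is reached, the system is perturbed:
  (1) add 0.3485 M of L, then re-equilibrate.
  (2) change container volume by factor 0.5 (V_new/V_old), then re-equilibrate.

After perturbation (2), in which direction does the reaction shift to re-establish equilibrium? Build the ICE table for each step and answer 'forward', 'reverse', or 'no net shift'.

Q₀ = 0.002124 vs Keq = 79.65 ⇒ Q<K, forward
Step 1:
                    E           J           L
  Initial       3.388       1.158      0.1057
  Change      -0.3405      -1.021      0.6809
  Equil         3.048      0.1366      0.7866
  solve Keq expr → x = 0.3405; check Q = 79.65
Then add 0.3485 M of L.
Step 2:
                    E           J           L
  Initial       3.048      0.1366       1.135
  Change      0.01173      0.0352    -0.02347
  Equil         3.059      0.1718       1.112
  solve Keq expr → x = -0.01173; check Q = 79.65
Then change container volume by factor 0.5 (V_new/V_old).
Step 3:
                    E           J           L
  Initial       6.119      0.3436       2.223
  Change     -0.04048     -0.1214     0.08096
  Equil         6.078      0.2222       2.304
  solve Keq expr → x = 0.04048; check Q = 79.65

Direction: forward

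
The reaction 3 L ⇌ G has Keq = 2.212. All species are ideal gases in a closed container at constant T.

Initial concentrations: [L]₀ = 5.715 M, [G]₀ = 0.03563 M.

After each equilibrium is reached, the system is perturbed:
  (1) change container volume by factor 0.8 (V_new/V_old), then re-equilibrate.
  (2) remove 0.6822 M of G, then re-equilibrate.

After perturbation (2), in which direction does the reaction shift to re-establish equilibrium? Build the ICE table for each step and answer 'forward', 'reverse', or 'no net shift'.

Q₀ = 1.9088e-04 vs Keq = 2.212 ⇒ Q<K, forward
Step 1:
                    L           G
  init          5.715     0.03563
  Δ             -4.81       1.603
  eq           0.9049       1.639
  solve Keq expr → x = 1.603; check Q = 2.212
Then change container volume by factor 0.8 (V_new/V_old).
Step 2:
                    L           G
  init          1.131       2.049
  Δ           -0.1486     0.04952
  eq           0.9826       2.098
  solve Keq expr → x = 0.04952; check Q = 2.212
Then remove 0.6822 M of G.
Step 3:
                    L           G
  init         0.9826       1.416
  Δ           -0.1131     0.03771
  eq           0.8694       1.454
  solve Keq expr → x = 0.03771; check Q = 2.212

Direction: forward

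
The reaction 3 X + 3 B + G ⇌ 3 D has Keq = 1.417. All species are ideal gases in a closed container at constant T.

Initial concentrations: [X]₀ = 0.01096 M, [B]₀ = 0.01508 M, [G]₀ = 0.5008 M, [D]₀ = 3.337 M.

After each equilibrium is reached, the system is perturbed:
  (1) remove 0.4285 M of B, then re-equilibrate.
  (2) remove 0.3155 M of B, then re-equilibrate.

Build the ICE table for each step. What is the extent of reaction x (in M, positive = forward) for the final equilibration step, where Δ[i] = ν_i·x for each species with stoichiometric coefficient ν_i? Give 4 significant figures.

x = -0.04575 M

Q₀ = 1.6435e+13 vs Keq = 1.417 ⇒ Q>K, reverse
Step 1:
                   X          B          G          D
  init       0.01096    0.01508     0.5008      3.337
  Δ            1.335      1.335     0.4449     -1.335
  eq           1.346       1.35     0.9457      2.002
  solve Keq expr → x = -0.4449; check Q = 1.417
Then remove 0.4285 M of B.
Step 2:
                   X          B          G          D
  init         1.346     0.9212     0.9457      2.002
  Δ           0.1635     0.1635    0.05451    -0.1635
  eq           1.509      1.085          1      1.839
  solve Keq expr → x = -0.05451; check Q = 1.417
Then remove 0.3155 M of B.
Step 3:
                   X          B          G          D
  init         1.509     0.7693          1      1.839
  Δ           0.1372     0.1372    0.04575    -0.1372
  eq           1.646     0.9065      1.046      1.702
  solve Keq expr → x = -0.04575; check Q = 1.417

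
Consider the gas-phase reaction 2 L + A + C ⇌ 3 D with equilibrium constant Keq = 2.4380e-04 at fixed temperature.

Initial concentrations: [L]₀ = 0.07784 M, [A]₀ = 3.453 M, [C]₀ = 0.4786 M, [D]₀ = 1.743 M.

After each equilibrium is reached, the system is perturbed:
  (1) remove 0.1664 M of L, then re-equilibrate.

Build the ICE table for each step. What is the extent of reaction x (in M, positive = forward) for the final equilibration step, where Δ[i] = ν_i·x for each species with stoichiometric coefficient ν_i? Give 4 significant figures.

x = -0.003401 M

Q₀ = 528.8 vs Keq = 2.4380e-04 ⇒ Q>K, reverse
Step 1:
                  L         A         C         D
  Initial   0.07784     3.453    0.4786     1.743
  Change      1.088    0.5441    0.5441    -1.632
  Equil       1.166     3.997     1.023    0.1107
  solve Keq expr → x = -0.5441; check Q = 2.4380e-04
Then remove 0.1664 M of L.
Step 2:
                  L         A         C         D
  Initial    0.9997     3.997     1.023    0.1107
  Change   0.006802  0.003401  0.003401   -0.0102
  Equil       1.006     4.001     1.026    0.1005
  solve Keq expr → x = -0.003401; check Q = 2.4380e-04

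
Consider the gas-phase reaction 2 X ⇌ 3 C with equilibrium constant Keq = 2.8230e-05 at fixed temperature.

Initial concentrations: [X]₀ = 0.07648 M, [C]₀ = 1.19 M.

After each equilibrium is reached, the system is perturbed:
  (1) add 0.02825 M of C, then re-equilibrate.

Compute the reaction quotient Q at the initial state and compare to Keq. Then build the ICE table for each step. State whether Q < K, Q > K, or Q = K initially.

Q₀ = 288.1; Q > K (proceeds reverse)

Q₀ = 288.1 vs Keq = 2.8230e-05 ⇒ Q>K, reverse
Step 1:
                  X         C
  I         0.07648      1.19
  C          0.7751    -1.163
  E          0.8516   0.02736
  solve Keq expr → x = -0.3875; check Q = 2.8230e-05
Then add 0.02825 M of C.
Step 2:
                  X         C
  I          0.8516   0.05561
  C         0.01857  -0.02785
  E          0.8701   0.02775
  solve Keq expr → x = -0.009285; check Q = 2.8230e-05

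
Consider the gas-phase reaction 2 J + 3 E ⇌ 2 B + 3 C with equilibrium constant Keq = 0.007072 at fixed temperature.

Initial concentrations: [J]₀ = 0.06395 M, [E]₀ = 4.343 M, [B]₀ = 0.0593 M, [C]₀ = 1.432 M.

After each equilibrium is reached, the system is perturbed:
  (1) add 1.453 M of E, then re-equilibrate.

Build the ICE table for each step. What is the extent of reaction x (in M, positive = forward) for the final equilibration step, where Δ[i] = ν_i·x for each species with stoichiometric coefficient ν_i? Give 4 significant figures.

Q₀ = 0.03082 vs Keq = 0.007072 ⇒ Q>K, reverse
Step 1:
                  J         E         B         C
  I         0.06395     4.343    0.0593     1.432
  C         0.02027    0.0304  -0.02027   -0.0304
  E         0.08422     4.373   0.03903     1.402
  solve Keq expr → x = -0.01013; check Q = 0.007072
Then add 1.453 M of E.
Step 2:
                  J         E         B         C
  I         0.08422     5.826   0.03903     1.402
  C        -0.01157  -0.01735   0.01157   0.01735
  E         0.07265     5.809    0.0506     1.419
  solve Keq expr → x = 0.005785; check Q = 0.007072

x = 0.005785 M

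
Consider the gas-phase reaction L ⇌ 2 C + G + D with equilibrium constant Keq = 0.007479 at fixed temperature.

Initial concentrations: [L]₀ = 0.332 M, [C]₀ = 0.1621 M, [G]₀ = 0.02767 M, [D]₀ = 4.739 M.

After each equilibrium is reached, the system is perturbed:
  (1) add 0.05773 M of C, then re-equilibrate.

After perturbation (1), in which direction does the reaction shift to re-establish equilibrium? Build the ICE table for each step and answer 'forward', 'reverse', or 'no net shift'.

Q₀ = 0.01038 vs Keq = 0.007479 ⇒ Q>K, reverse
Step 1:
                   L          C          G          D
  init         0.332     0.1621    0.02767      4.739
  Δ         0.004795   -0.00959  -0.004795  -0.004795
  eq          0.3368     0.1525    0.02288      4.734
  solve Keq expr → x = -0.004795; check Q = 0.007479
Then add 0.05773 M of C.
Step 2:
                   L          C          G          D
  init        0.3368     0.2102    0.02288      4.734
  Δ         0.008308   -0.01662  -0.008308  -0.008308
  eq          0.3451     0.1936    0.01457      4.726
  solve Keq expr → x = -0.008308; check Q = 0.007479

Direction: reverse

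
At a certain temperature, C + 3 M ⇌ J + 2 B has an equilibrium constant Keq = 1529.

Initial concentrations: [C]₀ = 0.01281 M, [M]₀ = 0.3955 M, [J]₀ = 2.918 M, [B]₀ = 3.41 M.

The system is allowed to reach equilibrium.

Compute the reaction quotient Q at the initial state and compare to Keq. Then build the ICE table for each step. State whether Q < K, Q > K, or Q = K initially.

Q₀ = 4.2816e+04 vs Keq = 1529 ⇒ Q>K, reverse
Step 1:
                  C         M         J         B
  Initial   0.01281    0.3955     2.918      3.41
  Change    0.07284    0.2185  -0.07284   -0.1457
  Equil     0.08565     0.614     2.845     3.264
  solve Keq expr → x = -0.07284; check Q = 1529

Q₀ = 4.2816e+04; Q > K (proceeds reverse)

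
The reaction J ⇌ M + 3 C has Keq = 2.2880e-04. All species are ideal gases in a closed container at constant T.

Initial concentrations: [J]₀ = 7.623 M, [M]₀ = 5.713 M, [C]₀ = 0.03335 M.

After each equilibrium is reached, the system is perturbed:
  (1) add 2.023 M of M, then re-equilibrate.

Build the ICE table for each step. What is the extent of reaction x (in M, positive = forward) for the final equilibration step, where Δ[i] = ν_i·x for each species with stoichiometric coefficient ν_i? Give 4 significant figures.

x = -0.002147 M

Q₀ = 2.7799e-05 vs Keq = 2.2880e-04 ⇒ Q<K, forward
Step 1:
                   J          M          C
  Initial      7.623      5.713    0.03335
  Change     -0.0113     0.0113    0.03391
  Equil        7.612      5.724    0.06726
  solve Keq expr → x = 0.0113; check Q = 2.2880e-04
Then add 2.023 M of M.
Step 2:
                   J          M          C
  Initial      7.612      7.747    0.06726
  Change    0.002147  -0.002147  -0.006442
  Equil        7.614      7.745    0.06081
  solve Keq expr → x = -0.002147; check Q = 2.2880e-04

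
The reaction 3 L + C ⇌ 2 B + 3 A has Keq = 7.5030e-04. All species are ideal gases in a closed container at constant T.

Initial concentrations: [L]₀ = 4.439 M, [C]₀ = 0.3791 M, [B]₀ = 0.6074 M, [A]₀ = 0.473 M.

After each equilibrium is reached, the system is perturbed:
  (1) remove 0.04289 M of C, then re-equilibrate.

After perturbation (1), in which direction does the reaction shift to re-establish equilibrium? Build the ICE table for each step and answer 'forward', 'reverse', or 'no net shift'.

Direction: reverse

Q₀ = 0.001177 vs Keq = 7.5030e-04 ⇒ Q>K, reverse
Step 1:
                    L           C           B           A
  init          4.439      0.3791      0.6074       0.473
  Δ           0.04318     0.01439    -0.02879    -0.04318
  eq            4.482      0.3935      0.5786      0.4298
  solve Keq expr → x = -0.01439; check Q = 7.5030e-04
Then remove 0.04289 M of C.
Step 2:
                    L           C           B           A
  init          4.482      0.3506      0.5786      0.4298
  Δ           0.01049    0.003497   -0.006995    -0.01049
  eq            4.493      0.3541      0.5716      0.4193
  solve Keq expr → x = -0.003497; check Q = 7.5030e-04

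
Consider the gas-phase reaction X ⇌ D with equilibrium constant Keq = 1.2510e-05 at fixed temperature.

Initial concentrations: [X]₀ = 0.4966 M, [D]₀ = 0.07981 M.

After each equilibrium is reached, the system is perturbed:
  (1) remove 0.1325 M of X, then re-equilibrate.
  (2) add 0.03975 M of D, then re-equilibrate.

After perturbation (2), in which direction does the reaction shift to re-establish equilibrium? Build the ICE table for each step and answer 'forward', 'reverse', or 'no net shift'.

Q₀ = 0.1607 vs Keq = 1.2510e-05 ⇒ Q>K, reverse
Step 1:
                   X          D
  I           0.4966    0.07981
  C           0.0798    -0.0798
  E           0.5764 7.2108e-06
  solve Keq expr → x = -0.0798; check Q = 1.2510e-05
Then remove 0.1325 M of X.
Step 2:
                   X          D
  I           0.4439 7.2108e-06
  C       1.6576e-06 -1.6576e-06
  E           0.4439 5.5532e-06
  solve Keq expr → x = -1.6576e-06; check Q = 1.2510e-05
Then add 0.03975 M of D.
Step 3:
                   X          D
  I           0.4439    0.03976
  C          0.03975   -0.03975
  E           0.4837 6.0505e-06
  solve Keq expr → x = -0.03975; check Q = 1.2510e-05

Direction: reverse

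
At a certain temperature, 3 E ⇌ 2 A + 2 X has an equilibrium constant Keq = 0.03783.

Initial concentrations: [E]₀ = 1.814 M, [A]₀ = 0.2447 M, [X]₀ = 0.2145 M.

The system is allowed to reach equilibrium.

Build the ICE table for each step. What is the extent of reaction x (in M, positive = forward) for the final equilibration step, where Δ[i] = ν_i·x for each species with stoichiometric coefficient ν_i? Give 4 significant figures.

Q₀ = 4.6154e-04 vs Keq = 0.03783 ⇒ Q<K, forward
Step 1:
                    E           A           X
  I             1.814      0.2447      0.2145
  C            -0.478      0.3187      0.3187
  E             1.336      0.5634      0.5332
  solve Keq expr → x = 0.1593; check Q = 0.03783

x = 0.1593 M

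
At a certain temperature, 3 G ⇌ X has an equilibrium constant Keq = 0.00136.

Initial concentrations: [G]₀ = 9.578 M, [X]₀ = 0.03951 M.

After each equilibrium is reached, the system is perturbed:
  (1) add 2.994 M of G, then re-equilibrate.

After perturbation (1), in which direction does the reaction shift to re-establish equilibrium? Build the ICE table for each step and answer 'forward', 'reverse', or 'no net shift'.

Q₀ = 4.4966e-05 vs Keq = 0.00136 ⇒ Q<K, forward
Step 1:
                   G          X
  I            9.578    0.03951
  C           -1.801     0.6003
  E            7.777     0.6398
  solve Keq expr → x = 0.6003; check Q = 0.00136
Then add 2.994 M of G.
Step 2:
                   G          X
  I            10.77     0.6398
  C           -1.419     0.4729
  E            9.353      1.113
  solve Keq expr → x = 0.4729; check Q = 0.00136

Direction: forward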